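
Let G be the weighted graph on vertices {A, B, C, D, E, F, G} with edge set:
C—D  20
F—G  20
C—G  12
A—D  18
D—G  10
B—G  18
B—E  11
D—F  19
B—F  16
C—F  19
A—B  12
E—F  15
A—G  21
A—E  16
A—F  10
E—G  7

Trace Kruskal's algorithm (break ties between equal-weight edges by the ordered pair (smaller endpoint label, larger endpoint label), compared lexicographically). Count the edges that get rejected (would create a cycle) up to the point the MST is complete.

0

Kruskal: consider edges lightest-first.
E—G (7): add — endpoints in different components.
A—F (10): add — endpoints in different components.
D—G (10): add — endpoints in different components.
B—E (11): add — endpoints in different components.
A—B (12): add — endpoints in different components.
C—G (12): add — endpoints in different components.
Edges rejected before the tree was complete: 0.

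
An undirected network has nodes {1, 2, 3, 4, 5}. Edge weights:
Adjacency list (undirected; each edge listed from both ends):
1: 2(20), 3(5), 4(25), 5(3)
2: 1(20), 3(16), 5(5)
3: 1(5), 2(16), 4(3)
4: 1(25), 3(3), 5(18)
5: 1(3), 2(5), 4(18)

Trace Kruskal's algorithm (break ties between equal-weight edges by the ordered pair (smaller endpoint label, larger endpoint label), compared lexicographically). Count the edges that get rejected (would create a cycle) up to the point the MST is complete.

Kruskal: consider edges lightest-first.
1–5 (3): add. Components now {1,5} {2} {3} {4}
3–4 (3): add. Components now {1,5} {2} {3,4}
1–3 (5): add. Components now {1,3,4,5} {2}
2–5 (5): add. Components now {1,2,3,4,5}
Edges rejected before the tree was complete: 0.

0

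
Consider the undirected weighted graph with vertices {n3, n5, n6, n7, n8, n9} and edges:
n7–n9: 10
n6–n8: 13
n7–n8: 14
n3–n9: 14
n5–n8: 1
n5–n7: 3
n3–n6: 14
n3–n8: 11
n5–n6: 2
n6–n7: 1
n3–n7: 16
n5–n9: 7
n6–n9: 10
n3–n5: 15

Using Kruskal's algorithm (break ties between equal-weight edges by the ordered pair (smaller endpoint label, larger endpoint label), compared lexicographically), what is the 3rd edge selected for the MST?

n5-n6

Sort edges by weight, then run Kruskal:
n5–n8 (1): add — endpoints in different components.
n6–n7 (1): add — endpoints in different components.
n5–n6 (2): add — endpoints in different components.
n5–n7 (3): skip — n7 and n5 already connected.
n5–n9 (7): add — endpoints in different components.
n6–n9 (10): skip — n6 and n9 already connected.
n7–n9 (10): skip — n7 and n9 already connected.
n3–n8 (11): add — endpoints in different components.
The 3rd edge added is n5–n6.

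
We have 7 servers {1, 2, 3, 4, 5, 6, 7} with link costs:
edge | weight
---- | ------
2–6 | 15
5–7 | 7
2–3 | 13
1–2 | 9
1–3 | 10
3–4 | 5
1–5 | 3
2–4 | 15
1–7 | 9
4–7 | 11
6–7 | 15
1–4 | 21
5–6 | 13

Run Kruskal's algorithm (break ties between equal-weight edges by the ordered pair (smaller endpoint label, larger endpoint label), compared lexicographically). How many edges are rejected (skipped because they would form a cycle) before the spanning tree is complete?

Kruskal: consider edges lightest-first.
1–5 (3): add — endpoints in different components.
3–4 (5): add — endpoints in different components.
5–7 (7): add — endpoints in different components.
1–2 (9): add — endpoints in different components.
1–7 (9): skip — 1 and 7 already connected.
1–3 (10): add — endpoints in different components.
4–7 (11): skip — 4 and 7 already connected.
2–3 (13): skip — 2 and 3 already connected.
5–6 (13): add — endpoints in different components.
Edges rejected before the tree was complete: 3.

3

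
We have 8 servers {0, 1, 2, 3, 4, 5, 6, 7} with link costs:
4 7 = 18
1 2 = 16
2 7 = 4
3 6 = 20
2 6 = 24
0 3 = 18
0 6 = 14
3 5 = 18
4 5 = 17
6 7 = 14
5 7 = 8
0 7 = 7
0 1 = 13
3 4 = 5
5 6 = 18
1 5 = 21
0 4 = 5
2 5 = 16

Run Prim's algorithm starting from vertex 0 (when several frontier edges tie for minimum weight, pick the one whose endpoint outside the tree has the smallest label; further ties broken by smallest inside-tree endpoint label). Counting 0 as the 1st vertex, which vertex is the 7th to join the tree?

1

Grow the tree from 0 using Prim:
Step 1: cheapest edge leaving the tree is 0 4 (5); add 4.
Step 2: cheapest edge leaving the tree is 3 4 (5); add 3.
Step 3: cheapest edge leaving the tree is 0 7 (7); add 7.
Step 4: cheapest edge leaving the tree is 2 7 (4); add 2.
Step 5: cheapest edge leaving the tree is 5 7 (8); add 5.
Step 6: cheapest edge leaving the tree is 0 1 (13); add 1.
Step 7: cheapest edge leaving the tree is 0 6 (14); add 6.
Vertex order: 0, 4, 3, 7, 2, 5, 1, 6. The 7th vertex is 1.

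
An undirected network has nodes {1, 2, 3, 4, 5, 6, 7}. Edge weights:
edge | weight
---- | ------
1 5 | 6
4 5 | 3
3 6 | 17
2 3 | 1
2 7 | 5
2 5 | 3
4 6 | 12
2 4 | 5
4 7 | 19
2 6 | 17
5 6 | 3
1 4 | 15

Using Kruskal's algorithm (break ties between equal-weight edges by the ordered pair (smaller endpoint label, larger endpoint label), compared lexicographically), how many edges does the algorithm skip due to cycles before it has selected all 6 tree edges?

Kruskal's algorithm — process edges by increasing weight (ties by edge label):
2 3 (1): add — endpoints in different components.
2 5 (3): add — endpoints in different components.
4 5 (3): add — endpoints in different components.
5 6 (3): add — endpoints in different components.
2 4 (5): skip — 2 and 4 already connected.
2 7 (5): add — endpoints in different components.
1 5 (6): add — endpoints in different components.
Edges rejected before the tree was complete: 1.

1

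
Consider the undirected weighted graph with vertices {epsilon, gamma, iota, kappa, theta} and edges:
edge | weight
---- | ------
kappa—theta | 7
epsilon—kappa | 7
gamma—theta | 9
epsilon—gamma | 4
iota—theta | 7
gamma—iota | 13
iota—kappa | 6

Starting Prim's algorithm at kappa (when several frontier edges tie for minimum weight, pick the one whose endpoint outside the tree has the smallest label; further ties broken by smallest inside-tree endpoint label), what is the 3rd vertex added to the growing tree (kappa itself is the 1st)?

epsilon

Prim, starting at kappa.
Step 1: frontier [iota—kappa 6, epsilon—kappa 7, kappa—theta 7] → take iota—kappa (6); add iota.
Step 2: frontier [iota—theta 7, gamma—iota 13, epsilon—kappa 7, kappa—theta 7] → take epsilon—kappa (7); add epsilon.
Step 3: frontier [epsilon—gamma 4, iota—theta 7, gamma—iota 13, kappa—theta 7] → take epsilon—gamma (4); add gamma.
Step 4: frontier [gamma—theta 9, iota—theta 7, kappa—theta 7] → take iota—theta (7); add theta.
Vertex order: kappa, iota, epsilon, gamma, theta. The 3rd vertex is epsilon.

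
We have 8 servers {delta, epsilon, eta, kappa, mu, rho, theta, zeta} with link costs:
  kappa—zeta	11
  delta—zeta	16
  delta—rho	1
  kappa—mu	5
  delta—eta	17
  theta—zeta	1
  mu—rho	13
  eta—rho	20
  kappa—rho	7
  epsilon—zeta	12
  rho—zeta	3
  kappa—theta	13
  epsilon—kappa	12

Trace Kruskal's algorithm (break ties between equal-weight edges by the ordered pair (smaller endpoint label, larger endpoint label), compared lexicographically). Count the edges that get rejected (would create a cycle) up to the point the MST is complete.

Kruskal: consider edges lightest-first.
delta—rho (1): add — endpoints in different components.
theta—zeta (1): add — endpoints in different components.
rho—zeta (3): add — endpoints in different components.
kappa—mu (5): add — endpoints in different components.
kappa—rho (7): add — endpoints in different components.
kappa—zeta (11): skip — kappa and zeta already connected.
epsilon—kappa (12): add — endpoints in different components.
epsilon—zeta (12): skip — zeta and epsilon already connected.
kappa—theta (13): skip — theta and kappa already connected.
mu—rho (13): skip — rho and mu already connected.
delta—zeta (16): skip — delta and zeta already connected.
delta—eta (17): add — endpoints in different components.
Edges rejected before the tree was complete: 5.

5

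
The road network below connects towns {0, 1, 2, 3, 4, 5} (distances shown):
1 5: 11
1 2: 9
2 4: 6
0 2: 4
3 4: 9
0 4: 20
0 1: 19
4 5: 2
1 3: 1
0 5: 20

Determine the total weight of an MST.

22

Sort edges by weight, then run Kruskal:
1 3 (1): add — endpoints in different components.
4 5 (2): add — endpoints in different components.
0 2 (4): add — endpoints in different components.
2 4 (6): add — endpoints in different components.
1 2 (9): add — endpoints in different components.
MST edges: 1 3, 4 5, 0 2, 2 4, 1 2; total weight 1+2+4+6+9 = 22.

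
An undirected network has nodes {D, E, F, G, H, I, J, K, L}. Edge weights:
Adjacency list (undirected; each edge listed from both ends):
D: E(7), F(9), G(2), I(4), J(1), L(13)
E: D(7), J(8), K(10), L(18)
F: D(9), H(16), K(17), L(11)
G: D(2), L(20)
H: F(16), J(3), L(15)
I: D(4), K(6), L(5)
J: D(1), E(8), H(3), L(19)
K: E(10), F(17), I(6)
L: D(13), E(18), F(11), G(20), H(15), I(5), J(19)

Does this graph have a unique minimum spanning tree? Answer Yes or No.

Kruskal: consider edges lightest-first.
D-J (1): add — endpoints in different components.
D-G (2): add — endpoints in different components.
H-J (3): add — endpoints in different components.
D-I (4): add — endpoints in different components.
I-L (5): add — endpoints in different components.
I-K (6): add — endpoints in different components.
D-E (7): add — endpoints in different components.
E-J (8): skip — E and J already connected.
D-F (9): add — endpoints in different components.
Every non-tree edge has weight strictly greater than the heaviest edge on the tree path between its endpoints, so the MST is unique.

Yes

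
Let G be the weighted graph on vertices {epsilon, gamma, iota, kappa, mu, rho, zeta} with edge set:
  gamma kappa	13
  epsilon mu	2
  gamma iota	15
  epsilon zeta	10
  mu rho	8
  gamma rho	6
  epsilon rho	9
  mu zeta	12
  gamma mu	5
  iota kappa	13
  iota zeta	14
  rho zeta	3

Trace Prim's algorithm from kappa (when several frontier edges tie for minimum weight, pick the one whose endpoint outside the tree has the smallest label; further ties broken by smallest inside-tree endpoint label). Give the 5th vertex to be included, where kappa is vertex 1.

rho

Prim's algorithm from kappa:
Step 1: frontier [gamma kappa 13, iota kappa 13] → take gamma kappa (13); add gamma.
Step 2: frontier [gamma mu 5, gamma rho 6, gamma iota 15, iota kappa 13] → take gamma mu (5); add mu.
Step 3: frontier [gamma rho 6, gamma iota 15, iota kappa 13, epsilon mu 2, mu rho 8, mu zeta 12] → take epsilon mu (2); add epsilon.
Step 4: frontier [epsilon rho 9, epsilon zeta 10, gamma rho 6, gamma iota 15, iota kappa 13, mu rho 8, mu zeta 12] → take gamma rho (6); add rho.
Step 5: frontier [epsilon zeta 10, gamma iota 15, iota kappa 13, mu zeta 12, rho zeta 3] → take rho zeta (3); add zeta.
Step 6: frontier [gamma iota 15, iota kappa 13, iota zeta 14] → take iota kappa (13); add iota.
Vertex order: kappa, gamma, mu, epsilon, rho, zeta, iota. The 5th vertex is rho.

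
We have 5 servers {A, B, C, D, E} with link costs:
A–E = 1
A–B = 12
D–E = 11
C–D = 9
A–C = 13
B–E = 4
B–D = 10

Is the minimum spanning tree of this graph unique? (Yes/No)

Kruskal's algorithm — process edges by increasing weight (ties by edge label):
A–E (1): add. Components now {A,E} {B} {C} {D}
B–E (4): add. Components now {A,B,E} {C} {D}
C–D (9): add. Components now {A,B,E} {C,D}
B–D (10): add. Components now {A,B,C,D,E}
Every non-tree edge has weight strictly greater than the heaviest edge on the tree path between its endpoints, so the MST is unique.

Yes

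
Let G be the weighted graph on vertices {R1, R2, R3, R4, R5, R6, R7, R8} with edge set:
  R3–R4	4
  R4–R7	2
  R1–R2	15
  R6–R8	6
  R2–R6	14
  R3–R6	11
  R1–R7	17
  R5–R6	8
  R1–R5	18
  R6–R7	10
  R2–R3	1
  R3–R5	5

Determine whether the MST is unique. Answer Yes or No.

Yes

Kruskal: consider edges lightest-first.
R2–R3 (1): add — endpoints in different components.
R4–R7 (2): add — endpoints in different components.
R3–R4 (4): add — endpoints in different components.
R3–R5 (5): add — endpoints in different components.
R6–R8 (6): add — endpoints in different components.
R5–R6 (8): add — endpoints in different components.
R6–R7 (10): skip — R6 and R7 already connected.
R3–R6 (11): skip — R6 and R3 already connected.
R2–R6 (14): skip — R6 and R2 already connected.
R1–R2 (15): add — endpoints in different components.
Every non-tree edge has weight strictly greater than the heaviest edge on the tree path between its endpoints, so the MST is unique.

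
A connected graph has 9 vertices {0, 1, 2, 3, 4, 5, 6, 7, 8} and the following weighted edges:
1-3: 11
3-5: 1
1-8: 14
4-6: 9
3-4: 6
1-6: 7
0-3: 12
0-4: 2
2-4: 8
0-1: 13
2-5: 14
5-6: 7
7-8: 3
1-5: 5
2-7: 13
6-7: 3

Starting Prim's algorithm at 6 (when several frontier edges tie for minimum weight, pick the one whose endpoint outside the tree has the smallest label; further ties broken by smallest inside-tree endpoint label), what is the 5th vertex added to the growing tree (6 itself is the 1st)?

Prim's algorithm from 6:
Step 1: cheapest edge leaving the tree is 6-7 (3); add 7.
Step 2: cheapest edge leaving the tree is 7-8 (3); add 8.
Step 3: cheapest edge leaving the tree is 1-6 (7); add 1.
Step 4: cheapest edge leaving the tree is 1-5 (5); add 5.
Step 5: cheapest edge leaving the tree is 3-5 (1); add 3.
Step 6: cheapest edge leaving the tree is 3-4 (6); add 4.
Step 7: cheapest edge leaving the tree is 0-4 (2); add 0.
Step 8: cheapest edge leaving the tree is 2-4 (8); add 2.
Vertex order: 6, 7, 8, 1, 5, 3, 4, 0, 2. The 5th vertex is 5.

5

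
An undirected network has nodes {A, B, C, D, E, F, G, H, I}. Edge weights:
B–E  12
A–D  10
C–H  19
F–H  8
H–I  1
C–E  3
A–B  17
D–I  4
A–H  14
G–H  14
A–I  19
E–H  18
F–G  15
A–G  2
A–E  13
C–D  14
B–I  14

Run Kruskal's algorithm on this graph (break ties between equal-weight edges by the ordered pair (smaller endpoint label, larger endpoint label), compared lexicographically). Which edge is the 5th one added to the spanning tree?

Kruskal: consider edges lightest-first.
H–I (1): add — endpoints in different components.
A–G (2): add — endpoints in different components.
C–E (3): add — endpoints in different components.
D–I (4): add — endpoints in different components.
F–H (8): add — endpoints in different components.
A–D (10): add — endpoints in different components.
B–E (12): add — endpoints in different components.
A–E (13): add — endpoints in different components.
The 5th edge added is F–H.

F-H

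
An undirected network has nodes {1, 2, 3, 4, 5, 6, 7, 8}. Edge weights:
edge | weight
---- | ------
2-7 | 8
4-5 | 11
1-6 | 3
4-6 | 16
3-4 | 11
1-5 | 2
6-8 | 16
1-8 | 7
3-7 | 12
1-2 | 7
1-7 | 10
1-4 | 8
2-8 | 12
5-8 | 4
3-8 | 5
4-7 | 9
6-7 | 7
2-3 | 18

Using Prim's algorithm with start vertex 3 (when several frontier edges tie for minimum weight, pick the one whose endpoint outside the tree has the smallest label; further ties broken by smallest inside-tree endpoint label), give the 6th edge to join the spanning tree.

6-7

Prim's algorithm from 3:
Step 1: cheapest edge leaving the tree is 3-8 (5); add 8.
Step 2: cheapest edge leaving the tree is 5-8 (4); add 5.
Step 3: cheapest edge leaving the tree is 1-5 (2); add 1.
Step 4: cheapest edge leaving the tree is 1-6 (3); add 6.
Step 5: cheapest edge leaving the tree is 1-2 (7); add 2.
Step 6: cheapest edge leaving the tree is 6-7 (7); add 7.
Step 7: cheapest edge leaving the tree is 1-4 (8); add 4.
The 6th edge added is 6-7.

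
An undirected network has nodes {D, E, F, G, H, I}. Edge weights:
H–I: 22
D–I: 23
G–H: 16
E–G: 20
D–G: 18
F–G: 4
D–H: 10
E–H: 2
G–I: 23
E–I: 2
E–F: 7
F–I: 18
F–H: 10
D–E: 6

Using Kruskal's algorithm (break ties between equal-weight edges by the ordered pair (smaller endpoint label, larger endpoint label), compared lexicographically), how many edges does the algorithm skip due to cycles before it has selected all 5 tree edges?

0

Sort edges by weight, then run Kruskal:
E–H (2): add — endpoints in different components.
E–I (2): add — endpoints in different components.
F–G (4): add — endpoints in different components.
D–E (6): add — endpoints in different components.
E–F (7): add — endpoints in different components.
Edges rejected before the tree was complete: 0.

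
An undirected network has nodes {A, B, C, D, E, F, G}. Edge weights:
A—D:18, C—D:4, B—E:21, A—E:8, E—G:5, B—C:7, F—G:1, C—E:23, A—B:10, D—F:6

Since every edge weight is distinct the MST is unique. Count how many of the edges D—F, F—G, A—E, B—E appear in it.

3

Kruskal's algorithm — process edges by increasing weight (ties by edge label):
F—G (1): add — endpoints in different components.
C—D (4): add — endpoints in different components.
E—G (5): add — endpoints in different components.
D—F (6): add — endpoints in different components.
B—C (7): add — endpoints in different components.
A—E (8): add — endpoints in different components.
MST edge set: {F—G, C—D, E—G, D—F, B—C, A—E}.
Of the listed edges, {D—F, F—G, A—E} are in the MST → 3.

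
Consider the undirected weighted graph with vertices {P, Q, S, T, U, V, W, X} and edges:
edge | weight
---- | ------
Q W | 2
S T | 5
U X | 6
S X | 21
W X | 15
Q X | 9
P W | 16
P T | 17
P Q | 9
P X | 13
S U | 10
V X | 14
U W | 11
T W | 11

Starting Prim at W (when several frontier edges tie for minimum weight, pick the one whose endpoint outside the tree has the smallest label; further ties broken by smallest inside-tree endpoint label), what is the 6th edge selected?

Grow the tree from W using Prim:
Step 1: cheapest edge leaving the tree is Q W (2); add Q.
Step 2: cheapest edge leaving the tree is P Q (9); add P.
Step 3: cheapest edge leaving the tree is Q X (9); add X.
Step 4: cheapest edge leaving the tree is U X (6); add U.
Step 5: cheapest edge leaving the tree is S U (10); add S.
Step 6: cheapest edge leaving the tree is S T (5); add T.
Step 7: cheapest edge leaving the tree is V X (14); add V.
The 6th edge added is S T.

S-T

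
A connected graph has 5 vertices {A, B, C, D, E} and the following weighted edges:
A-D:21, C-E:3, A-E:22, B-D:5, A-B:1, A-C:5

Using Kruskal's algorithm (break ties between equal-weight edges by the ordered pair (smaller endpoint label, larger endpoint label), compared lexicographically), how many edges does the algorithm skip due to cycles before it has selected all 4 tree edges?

Kruskal: consider edges lightest-first.
A-B (1): add — endpoints in different components.
C-E (3): add — endpoints in different components.
A-C (5): add — endpoints in different components.
B-D (5): add — endpoints in different components.
Edges rejected before the tree was complete: 0.

0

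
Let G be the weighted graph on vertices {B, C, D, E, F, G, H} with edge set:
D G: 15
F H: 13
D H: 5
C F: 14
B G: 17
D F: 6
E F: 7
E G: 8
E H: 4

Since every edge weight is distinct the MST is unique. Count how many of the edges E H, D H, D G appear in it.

2

Kruskal: consider edges lightest-first.
E H (4): add. Components now {B} {C} {D} {E,H} {F} {G}
D H (5): add. Components now {B} {C} {D,E,H} {F} {G}
D F (6): add. Components now {B} {C} {D,E,F,H} {G}
E F (7): skip — E and F already connected.
E G (8): add. Components now {B} {C} {D,E,F,G,H}
F H (13): skip — F and H already connected.
C F (14): add. Components now {B} {C,D,E,F,G,H}
D G (15): skip — D and G already connected.
B G (17): add. Components now {B,C,D,E,F,G,H}
MST edge set: {E H, D H, D F, E G, C F, B G}.
Of the listed edges, {E H, D H} are in the MST → 2.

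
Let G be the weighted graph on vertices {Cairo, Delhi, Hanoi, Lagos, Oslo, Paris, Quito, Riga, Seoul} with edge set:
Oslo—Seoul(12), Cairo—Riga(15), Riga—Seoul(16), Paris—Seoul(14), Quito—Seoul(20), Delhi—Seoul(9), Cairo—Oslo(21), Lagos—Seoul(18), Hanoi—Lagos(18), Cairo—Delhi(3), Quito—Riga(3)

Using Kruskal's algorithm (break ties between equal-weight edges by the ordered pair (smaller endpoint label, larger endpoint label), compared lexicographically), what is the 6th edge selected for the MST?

Cairo-Riga

Kruskal's algorithm — process edges by increasing weight (ties by edge label):
Cairo—Delhi (3): add — endpoints in different components.
Quito—Riga (3): add — endpoints in different components.
Delhi—Seoul (9): add — endpoints in different components.
Oslo—Seoul (12): add — endpoints in different components.
Paris—Seoul (14): add — endpoints in different components.
Cairo—Riga (15): add — endpoints in different components.
Riga—Seoul (16): skip — Seoul and Riga already connected.
Hanoi—Lagos (18): add — endpoints in different components.
Lagos—Seoul (18): add — endpoints in different components.
The 6th edge added is Cairo—Riga.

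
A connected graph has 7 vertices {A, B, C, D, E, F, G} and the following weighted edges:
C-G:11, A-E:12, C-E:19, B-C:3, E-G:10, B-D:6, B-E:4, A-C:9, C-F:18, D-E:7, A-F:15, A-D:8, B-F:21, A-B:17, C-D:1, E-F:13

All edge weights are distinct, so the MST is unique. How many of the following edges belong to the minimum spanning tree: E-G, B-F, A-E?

Sort edges by weight, then run Kruskal:
C-D (1): add — endpoints in different components.
B-C (3): add — endpoints in different components.
B-E (4): add — endpoints in different components.
B-D (6): skip — B and D already connected.
D-E (7): skip — D and E already connected.
A-D (8): add — endpoints in different components.
A-C (9): skip — A and C already connected.
E-G (10): add — endpoints in different components.
C-G (11): skip — C and G already connected.
A-E (12): skip — A and E already connected.
E-F (13): add — endpoints in different components.
MST edge set: {C-D, B-C, B-E, A-D, E-G, E-F}.
Of the listed edges, {E-G} are in the MST → 1.

1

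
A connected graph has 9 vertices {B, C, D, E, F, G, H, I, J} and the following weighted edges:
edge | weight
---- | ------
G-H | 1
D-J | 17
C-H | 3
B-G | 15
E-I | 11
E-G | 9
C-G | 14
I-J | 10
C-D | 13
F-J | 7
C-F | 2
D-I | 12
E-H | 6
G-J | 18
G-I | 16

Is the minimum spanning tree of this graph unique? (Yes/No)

Yes

Kruskal: consider edges lightest-first.
G-H (1): add — endpoints in different components.
C-F (2): add — endpoints in different components.
C-H (3): add — endpoints in different components.
E-H (6): add — endpoints in different components.
F-J (7): add — endpoints in different components.
E-G (9): skip — E and G already connected.
I-J (10): add — endpoints in different components.
E-I (11): skip — E and I already connected.
D-I (12): add — endpoints in different components.
C-D (13): skip — C and D already connected.
C-G (14): skip — C and G already connected.
B-G (15): add — endpoints in different components.
Every non-tree edge has weight strictly greater than the heaviest edge on the tree path between its endpoints, so the MST is unique.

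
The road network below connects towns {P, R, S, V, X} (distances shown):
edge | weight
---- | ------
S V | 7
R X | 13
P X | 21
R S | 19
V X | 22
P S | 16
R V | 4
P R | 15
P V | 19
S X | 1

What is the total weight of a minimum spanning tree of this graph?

27

Prim's algorithm from X:
Step 1: cheapest edge leaving the tree is S X (1); add S.
Step 2: cheapest edge leaving the tree is S V (7); add V.
Step 3: cheapest edge leaving the tree is R V (4); add R.
Step 4: cheapest edge leaving the tree is P R (15); add P.
MST edges: S X, S V, R V, P R; total weight 1+7+4+15 = 27.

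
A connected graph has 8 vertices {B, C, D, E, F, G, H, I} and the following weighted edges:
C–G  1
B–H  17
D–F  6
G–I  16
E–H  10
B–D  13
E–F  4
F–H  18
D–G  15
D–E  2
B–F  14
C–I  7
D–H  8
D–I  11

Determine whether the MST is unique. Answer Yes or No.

Yes

Sort edges by weight, then run Kruskal:
C–G (1): add — endpoints in different components.
D–E (2): add — endpoints in different components.
E–F (4): add — endpoints in different components.
D–F (6): skip — D and F already connected.
C–I (7): add — endpoints in different components.
D–H (8): add — endpoints in different components.
E–H (10): skip — E and H already connected.
D–I (11): add — endpoints in different components.
B–D (13): add — endpoints in different components.
Every non-tree edge has weight strictly greater than the heaviest edge on the tree path between its endpoints, so the MST is unique.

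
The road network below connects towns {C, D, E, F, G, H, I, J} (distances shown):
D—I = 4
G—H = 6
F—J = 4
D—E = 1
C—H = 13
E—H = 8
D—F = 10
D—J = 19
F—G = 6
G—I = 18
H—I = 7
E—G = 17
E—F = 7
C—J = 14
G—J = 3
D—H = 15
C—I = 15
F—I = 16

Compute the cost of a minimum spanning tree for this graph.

Prim's algorithm from F:
Step 1: cheapest edge leaving the tree is F—J (4); add J.
Step 2: cheapest edge leaving the tree is G—J (3); add G.
Step 3: cheapest edge leaving the tree is G—H (6); add H.
Step 4: cheapest edge leaving the tree is E—F (7); add E.
Step 5: cheapest edge leaving the tree is D—E (1); add D.
Step 6: cheapest edge leaving the tree is D—I (4); add I.
Step 7: cheapest edge leaving the tree is C—H (13); add C.
MST edges: F—J, G—J, G—H, E—F, D—E, D—I, C—H; total weight 4+3+6+7+1+4+13 = 38.

38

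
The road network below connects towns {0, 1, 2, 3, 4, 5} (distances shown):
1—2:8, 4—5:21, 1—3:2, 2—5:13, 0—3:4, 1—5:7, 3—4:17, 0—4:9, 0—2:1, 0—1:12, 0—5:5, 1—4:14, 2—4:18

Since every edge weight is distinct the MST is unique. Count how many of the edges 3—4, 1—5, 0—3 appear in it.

Sort edges by weight, then run Kruskal:
0—2 (1): add. Components now {0,2} {1} {3} {4} {5}
1—3 (2): add. Components now {0,2} {1,3} {4} {5}
0—3 (4): add. Components now {0,1,2,3} {4} {5}
0—5 (5): add. Components now {0,1,2,3,5} {4}
1—5 (7): skip — 1 and 5 already connected.
1—2 (8): skip — 1 and 2 already connected.
0—4 (9): add. Components now {0,1,2,3,4,5}
MST edge set: {0—2, 1—3, 0—3, 0—5, 0—4}.
Of the listed edges, {0—3} are in the MST → 1.

1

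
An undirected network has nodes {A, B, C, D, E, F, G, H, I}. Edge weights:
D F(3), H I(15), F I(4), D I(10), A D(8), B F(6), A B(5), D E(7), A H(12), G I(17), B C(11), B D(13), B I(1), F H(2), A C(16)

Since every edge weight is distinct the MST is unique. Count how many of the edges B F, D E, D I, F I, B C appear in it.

Kruskal's algorithm — process edges by increasing weight (ties by edge label):
B I (1): add — endpoints in different components.
F H (2): add — endpoints in different components.
D F (3): add — endpoints in different components.
F I (4): add — endpoints in different components.
A B (5): add — endpoints in different components.
B F (6): skip — B and F already connected.
D E (7): add — endpoints in different components.
A D (8): skip — A and D already connected.
D I (10): skip — D and I already connected.
B C (11): add — endpoints in different components.
A H (12): skip — A and H already connected.
B D (13): skip — B and D already connected.
H I (15): skip — H and I already connected.
A C (16): skip — A and C already connected.
G I (17): add — endpoints in different components.
MST edge set: {B I, F H, D F, F I, A B, D E, B C, G I}.
Of the listed edges, {D E, F I, B C} are in the MST → 3.

3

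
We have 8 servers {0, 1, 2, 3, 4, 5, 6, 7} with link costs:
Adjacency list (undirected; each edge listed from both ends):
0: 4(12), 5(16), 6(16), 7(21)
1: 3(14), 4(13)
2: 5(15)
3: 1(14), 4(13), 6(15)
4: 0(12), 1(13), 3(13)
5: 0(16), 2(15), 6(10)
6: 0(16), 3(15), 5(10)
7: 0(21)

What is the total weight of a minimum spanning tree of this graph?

Prim's algorithm from 5:
Step 1: cheapest edge leaving the tree is 5-6 (10); add 6.
Step 2: cheapest edge leaving the tree is 2-5 (15); add 2.
Step 3: cheapest edge leaving the tree is 3-6 (15); add 3.
Step 4: cheapest edge leaving the tree is 3-4 (13); add 4.
Step 5: cheapest edge leaving the tree is 0-4 (12); add 0.
Step 6: cheapest edge leaving the tree is 1-4 (13); add 1.
Step 7: cheapest edge leaving the tree is 0-7 (21); add 7.
MST edges: 5-6, 2-5, 3-6, 3-4, 0-4, 1-4, 0-7; total weight 10+15+15+13+12+13+21 = 99.

99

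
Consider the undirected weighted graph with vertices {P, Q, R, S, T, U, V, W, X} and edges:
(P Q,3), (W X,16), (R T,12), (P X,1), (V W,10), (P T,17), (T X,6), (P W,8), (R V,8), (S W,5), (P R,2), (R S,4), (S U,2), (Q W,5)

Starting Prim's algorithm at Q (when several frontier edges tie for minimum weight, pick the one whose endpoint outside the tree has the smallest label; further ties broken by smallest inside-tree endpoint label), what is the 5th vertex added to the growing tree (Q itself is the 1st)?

S

Prim, starting at Q.
Step 1: frontier [P Q 3, Q W 5] → take P Q (3); add P.
Step 2: frontier [P X 1, P R 2, P W 8, P T 17, Q W 5] → take P X (1); add X.
Step 3: frontier [P R 2, P W 8, P T 17, Q W 5, T X 6, W X 16] → take P R (2); add R.
Step 4: frontier [P W 8, P T 17, Q W 5, R S 4, R V 8, R T 12, T X 6, W X 16] → take R S (4); add S.
Step 5: frontier [P W 8, P T 17, Q W 5, R V 8, R T 12, S U 2, S W 5, T X 6, W X 16] → take S U (2); add U.
Step 6: frontier [P W 8, P T 17, Q W 5, R V 8, R T 12, S W 5, T X 6, W X 16] → take Q W (5); add W.
Step 7: frontier [P T 17, R V 8, R T 12, V W 10, T X 6] → take T X (6); add T.
Step 8: frontier [R V 8, V W 10] → take R V (8); add V.
Vertex order: Q, P, X, R, S, U, W, T, V. The 5th vertex is S.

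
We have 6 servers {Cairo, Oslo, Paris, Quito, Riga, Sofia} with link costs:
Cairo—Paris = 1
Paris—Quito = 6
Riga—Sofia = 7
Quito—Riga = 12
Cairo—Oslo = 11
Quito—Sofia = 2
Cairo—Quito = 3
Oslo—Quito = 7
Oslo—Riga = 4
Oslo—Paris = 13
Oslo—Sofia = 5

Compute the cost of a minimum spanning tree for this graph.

Grow the tree from Sofia using Prim:
Step 1: frontier [Quito—Sofia 2, Oslo—Sofia 5, Riga—Sofia 7] → take Quito—Sofia (2); add Quito.
Step 2: frontier [Cairo—Quito 3, Paris—Quito 6, Oslo—Quito 7, Quito—Riga 12, Oslo—Sofia 5, Riga—Sofia 7] → take Cairo—Quito (3); add Cairo.
Step 3: frontier [Cairo—Paris 1, Cairo—Oslo 11, Paris—Quito 6, Oslo—Quito 7, Quito—Riga 12, Oslo—Sofia 5, Riga—Sofia 7] → take Cairo—Paris (1); add Paris.
Step 4: frontier [Cairo—Oslo 11, Oslo—Paris 13, Oslo—Quito 7, Quito—Riga 12, Oslo—Sofia 5, Riga—Sofia 7] → take Oslo—Sofia (5); add Oslo.
Step 5: frontier [Oslo—Riga 4, Quito—Riga 12, Riga—Sofia 7] → take Oslo—Riga (4); add Riga.
MST edges: Quito—Sofia, Cairo—Quito, Cairo—Paris, Oslo—Sofia, Oslo—Riga; total weight 2+3+1+5+4 = 15.

15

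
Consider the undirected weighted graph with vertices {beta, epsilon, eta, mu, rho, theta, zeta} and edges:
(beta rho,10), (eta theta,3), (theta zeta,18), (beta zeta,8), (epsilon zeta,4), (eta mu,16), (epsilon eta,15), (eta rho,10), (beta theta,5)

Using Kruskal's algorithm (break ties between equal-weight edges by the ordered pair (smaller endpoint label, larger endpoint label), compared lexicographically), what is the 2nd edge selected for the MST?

epsilon-zeta

Sort edges by weight, then run Kruskal:
eta theta (3): add. Components now {rho} {zeta} {eta,theta} {beta} {mu} {epsilon}
epsilon zeta (4): add. Components now {rho} {epsilon,zeta} {eta,theta} {beta} {mu}
beta theta (5): add. Components now {rho} {epsilon,zeta} {beta,eta,theta} {mu}
beta zeta (8): add. Components now {rho} {beta,epsilon,eta,theta,zeta} {mu}
beta rho (10): add. Components now {beta,epsilon,eta,rho,theta,zeta} {mu}
eta rho (10): skip — rho and eta already connected.
epsilon eta (15): skip — eta and epsilon already connected.
eta mu (16): add. Components now {beta,epsilon,eta,mu,rho,theta,zeta}
The 2nd edge added is epsilon zeta.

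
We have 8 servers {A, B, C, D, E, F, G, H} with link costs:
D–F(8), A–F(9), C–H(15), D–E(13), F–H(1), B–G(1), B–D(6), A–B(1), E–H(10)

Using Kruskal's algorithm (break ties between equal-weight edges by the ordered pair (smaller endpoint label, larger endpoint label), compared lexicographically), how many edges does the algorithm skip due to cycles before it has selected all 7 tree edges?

2

Kruskal: consider edges lightest-first.
A–B (1): add — endpoints in different components.
B–G (1): add — endpoints in different components.
F–H (1): add — endpoints in different components.
B–D (6): add — endpoints in different components.
D–F (8): add — endpoints in different components.
A–F (9): skip — A and F already connected.
E–H (10): add — endpoints in different components.
D–E (13): skip — D and E already connected.
C–H (15): add — endpoints in different components.
Edges rejected before the tree was complete: 2.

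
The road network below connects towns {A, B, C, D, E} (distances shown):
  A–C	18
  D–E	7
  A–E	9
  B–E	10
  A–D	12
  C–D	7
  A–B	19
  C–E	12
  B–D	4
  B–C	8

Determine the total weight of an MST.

Kruskal's algorithm — process edges by increasing weight (ties by edge label):
B–D (4): add. Components now {A} {B,D} {C} {E}
C–D (7): add. Components now {A} {B,C,D} {E}
D–E (7): add. Components now {A} {B,C,D,E}
B–C (8): skip — B and C already connected.
A–E (9): add. Components now {A,B,C,D,E}
MST edges: B–D, C–D, D–E, A–E; total weight 4+7+7+9 = 27.

27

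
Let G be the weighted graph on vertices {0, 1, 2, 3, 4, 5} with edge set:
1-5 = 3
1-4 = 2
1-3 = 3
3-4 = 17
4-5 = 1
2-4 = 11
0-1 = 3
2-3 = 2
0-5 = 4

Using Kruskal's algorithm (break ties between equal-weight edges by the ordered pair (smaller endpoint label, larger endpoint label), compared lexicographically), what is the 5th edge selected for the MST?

Kruskal's algorithm — process edges by increasing weight (ties by edge label):
4-5 (1): add — endpoints in different components.
1-4 (2): add — endpoints in different components.
2-3 (2): add — endpoints in different components.
0-1 (3): add — endpoints in different components.
1-3 (3): add — endpoints in different components.
The 5th edge added is 1-3.

1-3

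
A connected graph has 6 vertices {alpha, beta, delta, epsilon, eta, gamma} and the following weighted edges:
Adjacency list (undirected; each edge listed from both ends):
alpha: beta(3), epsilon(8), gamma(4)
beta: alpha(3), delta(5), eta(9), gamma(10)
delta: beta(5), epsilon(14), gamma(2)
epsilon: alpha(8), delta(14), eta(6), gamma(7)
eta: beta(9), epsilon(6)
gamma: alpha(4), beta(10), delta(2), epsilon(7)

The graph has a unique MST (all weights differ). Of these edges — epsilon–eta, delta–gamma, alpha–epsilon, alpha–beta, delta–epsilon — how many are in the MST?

3

Kruskal: consider edges lightest-first.
delta–gamma (2): add — endpoints in different components.
alpha–beta (3): add — endpoints in different components.
alpha–gamma (4): add — endpoints in different components.
beta–delta (5): skip — beta and delta already connected.
epsilon–eta (6): add — endpoints in different components.
epsilon–gamma (7): add — endpoints in different components.
MST edge set: {delta–gamma, alpha–beta, alpha–gamma, epsilon–eta, epsilon–gamma}.
Of the listed edges, {epsilon–eta, delta–gamma, alpha–beta} are in the MST → 3.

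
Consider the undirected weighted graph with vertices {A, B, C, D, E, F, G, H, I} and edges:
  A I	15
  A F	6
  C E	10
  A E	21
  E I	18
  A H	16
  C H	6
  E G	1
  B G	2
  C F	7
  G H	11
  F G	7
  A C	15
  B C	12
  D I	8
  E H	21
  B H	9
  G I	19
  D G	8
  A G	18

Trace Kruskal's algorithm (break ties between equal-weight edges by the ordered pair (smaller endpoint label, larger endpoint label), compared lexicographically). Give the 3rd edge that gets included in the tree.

A-F

Sort edges by weight, then run Kruskal:
E G (1): add — endpoints in different components.
B G (2): add — endpoints in different components.
A F (6): add — endpoints in different components.
C H (6): add — endpoints in different components.
C F (7): add — endpoints in different components.
F G (7): add — endpoints in different components.
D G (8): add — endpoints in different components.
D I (8): add — endpoints in different components.
The 3rd edge added is A F.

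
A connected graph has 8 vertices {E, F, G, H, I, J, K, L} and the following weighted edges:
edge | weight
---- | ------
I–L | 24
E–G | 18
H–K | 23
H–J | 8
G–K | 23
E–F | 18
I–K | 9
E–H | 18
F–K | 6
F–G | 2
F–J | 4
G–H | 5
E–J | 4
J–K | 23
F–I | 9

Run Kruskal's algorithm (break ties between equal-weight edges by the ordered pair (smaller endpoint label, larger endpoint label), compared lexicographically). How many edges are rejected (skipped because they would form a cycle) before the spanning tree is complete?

Kruskal's algorithm — process edges by increasing weight (ties by edge label):
F–G (2): add — endpoints in different components.
E–J (4): add — endpoints in different components.
F–J (4): add — endpoints in different components.
G–H (5): add — endpoints in different components.
F–K (6): add — endpoints in different components.
H–J (8): skip — H and J already connected.
F–I (9): add — endpoints in different components.
I–K (9): skip — I and K already connected.
E–F (18): skip — E and F already connected.
E–G (18): skip — E and G already connected.
E–H (18): skip — E and H already connected.
G–K (23): skip — G and K already connected.
H–K (23): skip — H and K already connected.
J–K (23): skip — J and K already connected.
I–L (24): add — endpoints in different components.
Edges rejected before the tree was complete: 8.

8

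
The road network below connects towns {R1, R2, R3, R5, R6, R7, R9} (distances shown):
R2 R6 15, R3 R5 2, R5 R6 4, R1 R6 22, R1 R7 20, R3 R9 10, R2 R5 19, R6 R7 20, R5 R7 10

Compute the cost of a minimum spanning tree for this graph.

Sort edges by weight, then run Kruskal:
R3 R5 (2): add. Components now {R1} {R7} {R3,R5} {R9} {R2} {R6}
R5 R6 (4): add. Components now {R1} {R7} {R3,R5,R6} {R9} {R2}
R3 R9 (10): add. Components now {R1} {R7} {R3,R5,R6,R9} {R2}
R5 R7 (10): add. Components now {R1} {R3,R5,R6,R7,R9} {R2}
R2 R6 (15): add. Components now {R1} {R2,R3,R5,R6,R7,R9}
R2 R5 (19): skip — R2 and R5 already connected.
R1 R7 (20): add. Components now {R1,R2,R3,R5,R6,R7,R9}
MST edges: R3 R5, R5 R6, R3 R9, R5 R7, R2 R6, R1 R7; total weight 2+4+10+10+15+20 = 61.

61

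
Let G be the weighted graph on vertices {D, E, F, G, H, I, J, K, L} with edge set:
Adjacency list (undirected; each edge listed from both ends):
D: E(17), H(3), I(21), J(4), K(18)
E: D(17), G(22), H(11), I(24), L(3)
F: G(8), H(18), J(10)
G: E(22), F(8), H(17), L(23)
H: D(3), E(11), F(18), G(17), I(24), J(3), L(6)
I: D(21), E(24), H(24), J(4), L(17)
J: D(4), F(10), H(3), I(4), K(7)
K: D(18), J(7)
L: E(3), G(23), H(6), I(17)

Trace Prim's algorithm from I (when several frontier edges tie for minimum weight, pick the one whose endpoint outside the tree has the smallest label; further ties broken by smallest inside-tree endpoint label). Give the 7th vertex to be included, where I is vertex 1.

Prim's algorithm from I:
Step 1: cheapest edge leaving the tree is I J (4); add J.
Step 2: cheapest edge leaving the tree is H J (3); add H.
Step 3: cheapest edge leaving the tree is D H (3); add D.
Step 4: cheapest edge leaving the tree is H L (6); add L.
Step 5: cheapest edge leaving the tree is E L (3); add E.
Step 6: cheapest edge leaving the tree is J K (7); add K.
Step 7: cheapest edge leaving the tree is F J (10); add F.
Step 8: cheapest edge leaving the tree is F G (8); add G.
Vertex order: I, J, H, D, L, E, K, F, G. The 7th vertex is K.

K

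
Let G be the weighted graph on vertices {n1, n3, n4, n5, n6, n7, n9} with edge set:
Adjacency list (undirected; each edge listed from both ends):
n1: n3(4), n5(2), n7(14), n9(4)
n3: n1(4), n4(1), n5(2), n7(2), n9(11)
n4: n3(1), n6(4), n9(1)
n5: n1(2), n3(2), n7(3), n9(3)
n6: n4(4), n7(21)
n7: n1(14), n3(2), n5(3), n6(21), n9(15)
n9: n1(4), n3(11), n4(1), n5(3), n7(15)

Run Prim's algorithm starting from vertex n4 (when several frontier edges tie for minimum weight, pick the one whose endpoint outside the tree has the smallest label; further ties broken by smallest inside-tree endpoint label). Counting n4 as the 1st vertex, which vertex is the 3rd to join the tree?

n9

Prim, starting at n4.
Step 1: cheapest edge leaving the tree is n3-n4 (1); add n3.
Step 2: cheapest edge leaving the tree is n4-n9 (1); add n9.
Step 3: cheapest edge leaving the tree is n3-n5 (2); add n5.
Step 4: cheapest edge leaving the tree is n1-n5 (2); add n1.
Step 5: cheapest edge leaving the tree is n3-n7 (2); add n7.
Step 6: cheapest edge leaving the tree is n4-n6 (4); add n6.
Vertex order: n4, n3, n9, n5, n1, n7, n6. The 3rd vertex is n9.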